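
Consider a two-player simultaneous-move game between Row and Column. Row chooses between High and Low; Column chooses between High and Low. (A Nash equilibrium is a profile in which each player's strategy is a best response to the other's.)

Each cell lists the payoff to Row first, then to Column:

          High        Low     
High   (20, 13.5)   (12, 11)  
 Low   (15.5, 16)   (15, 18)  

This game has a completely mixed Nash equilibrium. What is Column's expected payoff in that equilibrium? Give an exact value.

First find x, the probability Row plays High, from Column's indifference between High and Low: 13.5x + 16(1−x) = 11x + 18(1−x), giving x = 4/9.
Since Column is indifferent in equilibrium, Column's expected payoff equals the payoff from either column against (4/9, 5/9). Using High: 13.5(4/9) + 16(5/9) = 134/9.

134/9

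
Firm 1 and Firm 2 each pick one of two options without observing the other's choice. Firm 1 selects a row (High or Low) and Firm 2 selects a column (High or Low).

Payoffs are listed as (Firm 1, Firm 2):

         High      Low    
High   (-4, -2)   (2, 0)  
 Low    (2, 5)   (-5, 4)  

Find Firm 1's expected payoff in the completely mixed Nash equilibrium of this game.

-16/13

First find y, the probability Firm 2 plays High, from Firm 1's indifference between High and Low: −4y + 2(1−y) = 2y − 5(1−y), giving y = 7/13.
Since Firm 1 is indifferent in equilibrium, Firm 1's expected payoff equals the payoff from either row against (7/13, 6/13). Using High: −4(7/13) + 2(6/13) = -16/13.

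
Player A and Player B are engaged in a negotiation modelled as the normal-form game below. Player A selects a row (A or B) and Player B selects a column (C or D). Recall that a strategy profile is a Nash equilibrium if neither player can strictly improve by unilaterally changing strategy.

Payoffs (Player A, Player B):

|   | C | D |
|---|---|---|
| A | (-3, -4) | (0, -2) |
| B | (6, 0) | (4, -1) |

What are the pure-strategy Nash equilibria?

(B, C)

(A, C): Player A prefers B (6 > -3); Player B prefers D (-2 > -4) — not an equilibrium.
(A, D): Player A prefers B (4 > 0) — not an equilibrium.
(B, C): Player A gets 6 ≥ -3 from A, and Player B gets 0 ≥ -1 from D — Nash equilibrium.
(B, D): Player B prefers C (0 > -1) — not an equilibrium.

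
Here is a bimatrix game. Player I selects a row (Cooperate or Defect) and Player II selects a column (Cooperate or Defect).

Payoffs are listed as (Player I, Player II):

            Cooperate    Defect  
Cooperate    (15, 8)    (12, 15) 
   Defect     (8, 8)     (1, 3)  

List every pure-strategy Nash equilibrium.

(Cooperate, Defect)

(Cooperate, Cooperate): Player II prefers Defect (15 > 8) — not an equilibrium.
(Cooperate, Defect): Player I gets 12 ≥ 1 from Defect, and Player II gets 15 ≥ 8 from Cooperate — Nash equilibrium.
(Defect, Cooperate): Player I prefers Cooperate (15 > 8) — not an equilibrium.
(Defect, Defect): Player I prefers Cooperate (12 > 1); Player II prefers Cooperate (8 > 3) — not an equilibrium.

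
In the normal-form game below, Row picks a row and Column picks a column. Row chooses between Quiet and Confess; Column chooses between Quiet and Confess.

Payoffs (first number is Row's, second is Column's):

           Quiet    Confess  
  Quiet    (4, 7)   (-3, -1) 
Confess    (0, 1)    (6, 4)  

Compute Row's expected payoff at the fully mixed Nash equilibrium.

First find q, the probability Column plays Quiet, from Row's indifference between Quiet and Confess: 4q − 3(1−q) = 6(1−q), giving q = 9/13.
Since Row is indifferent in equilibrium, Row's expected payoff equals the payoff from either row against (9/13, 4/13). Using Quiet: 4(9/13) − 3(4/13) = 24/13.

24/13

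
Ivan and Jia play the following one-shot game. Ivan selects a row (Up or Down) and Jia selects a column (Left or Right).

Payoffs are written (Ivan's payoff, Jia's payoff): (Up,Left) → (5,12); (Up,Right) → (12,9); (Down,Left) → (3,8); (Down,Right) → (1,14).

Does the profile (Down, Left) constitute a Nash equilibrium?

At (Down, Left), Ivan earns 3; switching to Up would give 5, so Ivan would deviate.
Jia earns 8; switching to Right would give 14, so Jia would deviate.
Since at least one player can profitably deviate, this is not a Nash equilibrium.

No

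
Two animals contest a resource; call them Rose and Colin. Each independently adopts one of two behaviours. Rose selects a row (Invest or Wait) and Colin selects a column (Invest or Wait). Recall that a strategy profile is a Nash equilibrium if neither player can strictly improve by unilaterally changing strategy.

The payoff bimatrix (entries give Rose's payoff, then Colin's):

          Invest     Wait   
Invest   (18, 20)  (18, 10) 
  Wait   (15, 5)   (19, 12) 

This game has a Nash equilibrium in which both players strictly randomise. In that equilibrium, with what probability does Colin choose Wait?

3/4

Let c be the probability that Colin plays Invest. In a completely mixed equilibrium, Rose must be indifferent between Invest and Wait.
Rose's expected payoff from Invest is 18c + 18(1−c); from Wait it is 15c + 19(1−c).
Setting these equal: 18 = −4c + 19, so c = 1/4.
Therefore Colin plays Wait with probability 1 − 1/4 = 3/4.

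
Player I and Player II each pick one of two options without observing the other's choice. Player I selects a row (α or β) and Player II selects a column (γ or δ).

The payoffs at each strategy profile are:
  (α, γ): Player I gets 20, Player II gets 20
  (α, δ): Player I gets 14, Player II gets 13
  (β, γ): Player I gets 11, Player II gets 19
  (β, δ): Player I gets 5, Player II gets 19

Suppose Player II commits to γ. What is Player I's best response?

α

Against γ, Player I earns 20 from α and 11 from β.
So α is the best response.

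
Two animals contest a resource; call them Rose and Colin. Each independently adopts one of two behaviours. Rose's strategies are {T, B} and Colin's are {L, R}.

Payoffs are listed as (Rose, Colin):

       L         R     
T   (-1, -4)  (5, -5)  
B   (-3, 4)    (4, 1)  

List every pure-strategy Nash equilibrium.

(T, L)

(T, L): Rose gets -1 ≥ -3 from B, and Colin gets -4 ≥ -5 from R — Nash equilibrium.
(T, R): Colin prefers L (-4 > -5) — not an equilibrium.
(B, L): Rose prefers T (-1 > -3) — not an equilibrium.
(B, R): Rose prefers T (5 > 4); Colin prefers L (4 > 1) — not an equilibrium.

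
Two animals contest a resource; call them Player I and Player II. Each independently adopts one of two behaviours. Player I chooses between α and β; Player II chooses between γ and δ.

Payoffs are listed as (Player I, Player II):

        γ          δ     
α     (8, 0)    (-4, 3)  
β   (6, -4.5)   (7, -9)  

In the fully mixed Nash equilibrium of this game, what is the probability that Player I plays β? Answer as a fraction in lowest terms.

Let x be the probability that Player I plays α. In a completely mixed equilibrium, Player II must be indifferent between γ and δ.
Player II's expected payoff from γ is −4.5(1−x); from δ it is 3x − 9(1−x).
Setting these equal: 4.5x − 4.5 = 12x − 9, so x = 3/5.
Therefore Player I plays β with probability 1 − 3/5 = 2/5.

2/5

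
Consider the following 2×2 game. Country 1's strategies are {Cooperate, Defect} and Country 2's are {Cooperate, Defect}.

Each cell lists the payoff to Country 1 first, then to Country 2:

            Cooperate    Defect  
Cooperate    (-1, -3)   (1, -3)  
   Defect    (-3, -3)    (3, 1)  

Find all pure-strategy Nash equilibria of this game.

(Cooperate, Cooperate) and (Defect, Defect)

(Cooperate, Cooperate): Country 1 gets -1 ≥ -3 from Defect, and Country 2 gets -3 ≥ -3 from Defect — Nash equilibrium.
(Cooperate, Defect): Country 1 prefers Defect (3 > 1) — not an equilibrium.
(Defect, Cooperate): Country 1 prefers Cooperate (-1 > -3); Country 2 prefers Defect (1 > -3) — not an equilibrium.
(Defect, Defect): Country 1 gets 3 ≥ 1 from Cooperate, and Country 2 gets 1 ≥ -3 from Cooperate — Nash equilibrium.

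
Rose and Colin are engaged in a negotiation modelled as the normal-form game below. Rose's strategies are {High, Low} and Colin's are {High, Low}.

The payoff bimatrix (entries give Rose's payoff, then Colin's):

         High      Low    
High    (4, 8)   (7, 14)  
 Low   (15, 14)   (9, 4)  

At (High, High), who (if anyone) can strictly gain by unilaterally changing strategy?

Both

Rose at (High, High) earns 4; deviating to Low yields 15 — a strict improvement.
Colin earns 8; deviating to Low yields 14 — a strict improvement.
Both Rose and Colin have strictly profitable deviations.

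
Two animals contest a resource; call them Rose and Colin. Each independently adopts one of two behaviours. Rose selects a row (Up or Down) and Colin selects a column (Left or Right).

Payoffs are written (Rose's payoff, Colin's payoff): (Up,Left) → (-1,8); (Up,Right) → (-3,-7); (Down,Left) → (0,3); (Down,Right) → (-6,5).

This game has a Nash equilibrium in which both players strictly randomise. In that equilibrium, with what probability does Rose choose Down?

Let p be the probability that Rose plays Up. In a completely mixed equilibrium, Colin must be indifferent between Left and Right.
Colin's expected payoff from Left is 8p + 3(1−p); from Right it is −7p + 5(1−p).
Setting these equal: 5p + 3 = −12p + 5, so p = 2/17.
Therefore Rose plays Down with probability 1 − 2/17 = 15/17.

15/17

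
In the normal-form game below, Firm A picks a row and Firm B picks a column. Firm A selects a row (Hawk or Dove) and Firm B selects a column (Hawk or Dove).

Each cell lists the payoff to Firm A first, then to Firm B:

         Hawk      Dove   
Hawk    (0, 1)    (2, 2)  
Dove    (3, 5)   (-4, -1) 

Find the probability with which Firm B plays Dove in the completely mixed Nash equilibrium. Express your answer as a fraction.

1/3

Let q be the probability that Firm B plays Hawk. In a completely mixed equilibrium, Firm A must be indifferent between Hawk and Dove.
Firm A's expected payoff from Hawk is 2(1−q); from Dove it is 3q − 4(1−q).
Setting these equal: −2q + 2 = 7q − 4, so q = 2/3.
Therefore Firm B plays Dove with probability 1 − 2/3 = 1/3.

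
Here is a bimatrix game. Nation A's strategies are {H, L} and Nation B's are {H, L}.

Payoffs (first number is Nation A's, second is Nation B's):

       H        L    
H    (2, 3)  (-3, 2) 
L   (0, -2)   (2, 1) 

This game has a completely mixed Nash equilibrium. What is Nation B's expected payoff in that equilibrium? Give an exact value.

7/4

First find x, the probability Nation A plays H, from Nation B's indifference between H and L: 3x − 2(1−x) = 2x + (1−x), giving x = 3/4.
Since Nation B is indifferent in equilibrium, Nation B's expected payoff equals the payoff from either column against (3/4, 1/4). Using H: 3(3/4) − 2(1/4) = 7/4.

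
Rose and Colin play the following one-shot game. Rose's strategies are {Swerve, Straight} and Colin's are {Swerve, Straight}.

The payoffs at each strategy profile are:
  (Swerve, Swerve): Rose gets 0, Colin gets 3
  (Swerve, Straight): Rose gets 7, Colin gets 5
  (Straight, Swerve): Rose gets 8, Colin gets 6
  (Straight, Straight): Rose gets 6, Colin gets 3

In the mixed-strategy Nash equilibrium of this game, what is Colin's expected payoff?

21/5

First find x, the probability Rose plays Swerve, from Colin's indifference between Swerve and Straight: 3x + 6(1−x) = 5x + 3(1−x), giving x = 3/5.
Since Colin is indifferent in equilibrium, Colin's expected payoff equals the payoff from either column against (3/5, 2/5). Using Swerve: 3(3/5) + 6(2/5) = 21/5.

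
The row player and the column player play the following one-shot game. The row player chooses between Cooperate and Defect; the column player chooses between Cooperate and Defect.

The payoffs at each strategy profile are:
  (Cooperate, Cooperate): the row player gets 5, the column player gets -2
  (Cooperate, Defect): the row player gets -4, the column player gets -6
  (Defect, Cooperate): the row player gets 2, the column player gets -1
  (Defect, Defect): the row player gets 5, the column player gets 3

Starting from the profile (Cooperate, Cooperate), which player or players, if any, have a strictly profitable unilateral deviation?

Neither

The row player at (Cooperate, Cooperate) earns 5; deviating to Defect yields 2 — not better.
The column player earns -2; deviating to Defect yields -6 — not better.
Neither player can strictly improve; the profile is a Nash equilibrium.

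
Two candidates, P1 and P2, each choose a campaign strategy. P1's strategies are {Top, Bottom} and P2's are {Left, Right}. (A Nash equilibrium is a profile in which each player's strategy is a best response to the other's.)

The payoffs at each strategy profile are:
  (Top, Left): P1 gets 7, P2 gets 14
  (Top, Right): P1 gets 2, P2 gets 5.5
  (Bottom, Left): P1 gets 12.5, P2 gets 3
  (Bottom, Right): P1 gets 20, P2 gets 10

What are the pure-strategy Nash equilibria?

(Bottom, Right)

(Top, Left): P1 prefers Bottom (12.5 > 7) — not an equilibrium.
(Top, Right): P1 prefers Bottom (20 > 2); P2 prefers Left (14 > 5.5) — not an equilibrium.
(Bottom, Left): P2 prefers Right (10 > 3) — not an equilibrium.
(Bottom, Right): P1 gets 20 ≥ 2 from Top, and P2 gets 10 ≥ 3 from Left — Nash equilibrium.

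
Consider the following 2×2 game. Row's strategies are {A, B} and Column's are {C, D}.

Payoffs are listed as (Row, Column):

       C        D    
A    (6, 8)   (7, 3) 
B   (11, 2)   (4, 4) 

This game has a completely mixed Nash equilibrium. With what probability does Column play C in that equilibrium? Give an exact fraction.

Let c be the probability that Column plays C. In a completely mixed equilibrium, Row must be indifferent between A and B.
Row's expected payoff from A is 6c + 7(1−c); from B it is 11c + 4(1−c).
Setting these equal: −c + 7 = 7c + 4, so c = 3/8.

3/8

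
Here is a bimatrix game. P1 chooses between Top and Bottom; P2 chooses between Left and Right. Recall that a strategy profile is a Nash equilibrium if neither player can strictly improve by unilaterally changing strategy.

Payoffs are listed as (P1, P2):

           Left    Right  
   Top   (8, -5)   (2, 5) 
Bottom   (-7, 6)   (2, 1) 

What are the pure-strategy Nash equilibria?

(Top, Left): P2 prefers Right (5 > -5) — not an equilibrium.
(Top, Right): P1 gets 2 ≥ 2 from Bottom, and P2 gets 5 ≥ -5 from Left — Nash equilibrium.
(Bottom, Left): P1 prefers Top (8 > -7) — not an equilibrium.
(Bottom, Right): P2 prefers Left (6 > 1) — not an equilibrium.

(Top, Right)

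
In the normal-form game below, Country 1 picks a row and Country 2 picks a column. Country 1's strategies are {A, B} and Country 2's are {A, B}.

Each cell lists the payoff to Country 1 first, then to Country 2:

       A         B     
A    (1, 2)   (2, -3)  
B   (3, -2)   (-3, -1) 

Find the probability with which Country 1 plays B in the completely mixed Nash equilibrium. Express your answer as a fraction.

5/6

Let x be the probability that Country 1 plays A. In a completely mixed equilibrium, Country 2 must be indifferent between A and B.
Country 2's expected payoff from A is 2x − 2(1−x); from B it is −3x − (1−x).
Setting these equal: 4x − 2 = −2x − 1, so x = 1/6.
Therefore Country 1 plays B with probability 1 − 1/6 = 5/6.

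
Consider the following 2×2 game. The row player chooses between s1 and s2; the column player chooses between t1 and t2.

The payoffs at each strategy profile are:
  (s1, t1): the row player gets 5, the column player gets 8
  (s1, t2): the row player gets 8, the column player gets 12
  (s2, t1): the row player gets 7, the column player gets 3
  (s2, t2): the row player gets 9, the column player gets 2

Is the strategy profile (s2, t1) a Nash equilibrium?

Yes

At (s2, t1), the row player earns 7; switching to s1 would give 5, so the row player has no profitable deviation.
The column player earns 3; switching to t2 would give 2, so the column player has no profitable deviation.
Neither player can gain by a unilateral deviation, so this profile is a Nash equilibrium.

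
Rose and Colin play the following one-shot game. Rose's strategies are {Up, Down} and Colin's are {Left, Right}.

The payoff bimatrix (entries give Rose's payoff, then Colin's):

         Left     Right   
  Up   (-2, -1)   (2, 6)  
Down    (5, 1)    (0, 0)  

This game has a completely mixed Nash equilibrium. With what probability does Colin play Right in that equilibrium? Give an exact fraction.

Let q be the probability that Colin plays Left. In a completely mixed equilibrium, Rose must be indifferent between Up and Down.
Rose's expected payoff from Up is −2q + 2(1−q); from Down it is 5q.
Setting these equal: −4q + 2 = 5q, so q = 2/9.
Therefore Colin plays Right with probability 1 − 2/9 = 7/9.

7/9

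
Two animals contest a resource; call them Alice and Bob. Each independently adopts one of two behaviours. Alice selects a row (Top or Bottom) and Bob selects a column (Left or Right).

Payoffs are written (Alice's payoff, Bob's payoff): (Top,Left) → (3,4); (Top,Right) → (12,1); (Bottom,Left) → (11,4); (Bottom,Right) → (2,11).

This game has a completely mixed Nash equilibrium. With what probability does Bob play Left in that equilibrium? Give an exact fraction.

Let y be the probability that Bob plays Left. In a completely mixed equilibrium, Alice must be indifferent between Top and Bottom.
Alice's expected payoff from Top is 3y + 12(1−y); from Bottom it is 11y + 2(1−y).
Setting these equal: −9y + 12 = 9y + 2, so y = 5/9.

5/9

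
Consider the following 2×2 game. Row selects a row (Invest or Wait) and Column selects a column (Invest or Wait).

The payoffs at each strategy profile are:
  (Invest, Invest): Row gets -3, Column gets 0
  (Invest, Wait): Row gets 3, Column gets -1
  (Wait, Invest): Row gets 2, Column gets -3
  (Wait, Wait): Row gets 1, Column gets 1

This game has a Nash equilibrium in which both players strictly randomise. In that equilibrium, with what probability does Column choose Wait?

5/7

Let q be the probability that Column plays Invest. In a completely mixed equilibrium, Row must be indifferent between Invest and Wait.
Row's expected payoff from Invest is −3q + 3(1−q); from Wait it is 2q + (1−q).
Setting these equal: −6q + 3 = q + 1, so q = 2/7.
Therefore Column plays Wait with probability 1 − 2/7 = 5/7.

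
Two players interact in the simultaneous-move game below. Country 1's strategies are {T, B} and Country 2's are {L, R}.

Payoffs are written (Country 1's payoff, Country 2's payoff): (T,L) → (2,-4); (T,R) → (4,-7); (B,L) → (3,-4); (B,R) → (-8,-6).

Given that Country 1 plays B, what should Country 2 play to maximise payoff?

L

Against B, Country 2 earns -4 from L and -6 from R.
So L is the best response.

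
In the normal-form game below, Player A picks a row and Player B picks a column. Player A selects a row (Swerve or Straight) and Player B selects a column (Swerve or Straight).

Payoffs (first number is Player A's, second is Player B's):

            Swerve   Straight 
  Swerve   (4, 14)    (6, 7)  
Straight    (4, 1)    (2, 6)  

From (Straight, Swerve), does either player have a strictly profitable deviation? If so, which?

Player A at (Straight, Swerve) earns 4; deviating to Swerve yields 4 — not better.
Player B earns 1; deviating to Straight yields 6 — a strict improvement.
Only Player B has a strictly profitable deviation.

Player B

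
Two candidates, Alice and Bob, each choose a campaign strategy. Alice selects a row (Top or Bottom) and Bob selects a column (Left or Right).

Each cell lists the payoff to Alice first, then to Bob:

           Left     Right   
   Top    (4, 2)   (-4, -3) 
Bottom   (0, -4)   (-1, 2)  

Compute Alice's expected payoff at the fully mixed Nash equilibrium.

-4/7

First find y, the probability Bob plays Left, from Alice's indifference between Top and Bottom: 4y − 4(1−y) = −(1−y), giving y = 3/7.
Since Alice is indifferent in equilibrium, Alice's expected payoff equals the payoff from either row against (3/7, 4/7). Using Top: 4(3/7) − 4(4/7) = -4/7.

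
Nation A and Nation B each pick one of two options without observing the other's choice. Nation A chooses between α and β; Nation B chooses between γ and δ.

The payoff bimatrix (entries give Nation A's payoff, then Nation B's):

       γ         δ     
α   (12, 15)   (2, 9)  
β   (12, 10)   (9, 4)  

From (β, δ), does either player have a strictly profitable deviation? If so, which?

Nation B

Nation A at (β, δ) earns 9; deviating to α yields 2 — not better.
Nation B earns 4; deviating to γ yields 10 — a strict improvement.
Only Nation B has a strictly profitable deviation.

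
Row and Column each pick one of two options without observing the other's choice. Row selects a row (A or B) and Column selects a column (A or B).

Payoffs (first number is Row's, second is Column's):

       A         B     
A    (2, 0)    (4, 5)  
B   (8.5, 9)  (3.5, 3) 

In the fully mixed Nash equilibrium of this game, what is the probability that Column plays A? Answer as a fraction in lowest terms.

Let c be the probability that Column plays A. In a completely mixed equilibrium, Row must be indifferent between A and B.
Row's expected payoff from A is 2c + 4(1−c); from B it is 8.5c + 3.5(1−c).
Setting these equal: −2c + 4 = 5c + 3.5, so c = 1/14.

1/14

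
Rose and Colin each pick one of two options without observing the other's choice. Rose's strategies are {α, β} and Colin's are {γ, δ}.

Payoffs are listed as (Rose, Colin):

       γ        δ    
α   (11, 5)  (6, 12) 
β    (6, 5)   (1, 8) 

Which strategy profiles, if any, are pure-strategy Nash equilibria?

(α, γ): Colin prefers δ (12 > 5) — not an equilibrium.
(α, δ): Rose gets 6 ≥ 1 from β, and Colin gets 12 ≥ 5 from γ — Nash equilibrium.
(β, γ): Rose prefers α (11 > 6); Colin prefers δ (8 > 5) — not an equilibrium.
(β, δ): Rose prefers α (6 > 1) — not an equilibrium.

(α, δ)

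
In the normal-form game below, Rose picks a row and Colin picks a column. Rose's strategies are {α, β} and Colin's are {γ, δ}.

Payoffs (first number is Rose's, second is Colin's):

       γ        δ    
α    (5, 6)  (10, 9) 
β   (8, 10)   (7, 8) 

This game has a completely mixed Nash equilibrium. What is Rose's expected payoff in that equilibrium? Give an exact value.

First find q, the probability Colin plays γ, from Rose's indifference between α and β: 5q + 10(1−q) = 8q + 7(1−q), giving q = 1/2.
Since Rose is indifferent in equilibrium, Rose's expected payoff equals the payoff from either row against (1/2, 1/2). Using α: 5(1/2) + 10(1/2) = 15/2.

15/2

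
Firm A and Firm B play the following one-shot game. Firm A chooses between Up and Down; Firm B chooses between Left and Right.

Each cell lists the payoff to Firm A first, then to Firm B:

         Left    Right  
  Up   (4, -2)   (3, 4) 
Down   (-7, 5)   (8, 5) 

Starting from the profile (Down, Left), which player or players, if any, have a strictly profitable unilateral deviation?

Firm A at (Down, Left) earns -7; deviating to Up yields 4 — a strict improvement.
Firm B earns 5; deviating to Right yields 5 — not better.
Only Firm A has a strictly profitable deviation.

Firm A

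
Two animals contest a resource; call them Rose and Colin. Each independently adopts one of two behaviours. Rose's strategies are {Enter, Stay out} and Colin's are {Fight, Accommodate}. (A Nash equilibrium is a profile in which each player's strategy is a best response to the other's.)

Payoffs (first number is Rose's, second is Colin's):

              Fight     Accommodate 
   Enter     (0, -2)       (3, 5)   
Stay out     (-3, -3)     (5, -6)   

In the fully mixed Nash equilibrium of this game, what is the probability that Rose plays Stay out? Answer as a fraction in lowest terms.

7/10

Let x be the probability that Rose plays Enter. In a completely mixed equilibrium, Colin must be indifferent between Fight and Accommodate.
Colin's expected payoff from Fight is −2x − 3(1−x); from Accommodate it is 5x − 6(1−x).
Setting these equal: x − 3 = 11x − 6, so x = 3/10.
Therefore Rose plays Stay out with probability 1 − 3/10 = 7/10.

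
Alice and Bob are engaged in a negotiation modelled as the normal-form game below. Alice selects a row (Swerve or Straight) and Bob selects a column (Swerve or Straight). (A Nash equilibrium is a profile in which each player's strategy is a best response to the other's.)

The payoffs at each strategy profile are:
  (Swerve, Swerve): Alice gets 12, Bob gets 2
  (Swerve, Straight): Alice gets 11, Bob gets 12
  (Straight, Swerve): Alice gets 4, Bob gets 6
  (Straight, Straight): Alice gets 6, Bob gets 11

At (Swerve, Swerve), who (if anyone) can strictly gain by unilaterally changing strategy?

Alice at (Swerve, Swerve) earns 12; deviating to Straight yields 4 — not better.
Bob earns 2; deviating to Straight yields 12 — a strict improvement.
Only Bob has a strictly profitable deviation.

Bob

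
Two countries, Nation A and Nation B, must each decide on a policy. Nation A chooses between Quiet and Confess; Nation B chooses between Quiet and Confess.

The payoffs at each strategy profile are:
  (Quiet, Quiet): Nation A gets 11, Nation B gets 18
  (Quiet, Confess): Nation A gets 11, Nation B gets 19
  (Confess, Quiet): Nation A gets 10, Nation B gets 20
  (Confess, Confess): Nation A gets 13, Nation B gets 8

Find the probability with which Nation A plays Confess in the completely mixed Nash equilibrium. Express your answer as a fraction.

1/13

Let p be the probability that Nation A plays Quiet. In a completely mixed equilibrium, Nation B must be indifferent between Quiet and Confess.
Nation B's expected payoff from Quiet is 18p + 20(1−p); from Confess it is 19p + 8(1−p).
Setting these equal: −2p + 20 = 11p + 8, so p = 12/13.
Therefore Nation A plays Confess with probability 1 − 12/13 = 1/13.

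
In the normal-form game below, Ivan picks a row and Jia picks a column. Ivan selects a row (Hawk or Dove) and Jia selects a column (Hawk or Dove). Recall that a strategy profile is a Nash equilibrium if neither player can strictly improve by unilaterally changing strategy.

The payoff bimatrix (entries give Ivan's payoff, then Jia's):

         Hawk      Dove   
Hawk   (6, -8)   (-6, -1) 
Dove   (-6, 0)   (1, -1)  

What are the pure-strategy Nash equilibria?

(Hawk, Hawk): Jia prefers Dove (-1 > -8) — not an equilibrium.
(Hawk, Dove): Ivan prefers Dove (1 > -6) — not an equilibrium.
(Dove, Hawk): Ivan prefers Hawk (6 > -6) — not an equilibrium.
(Dove, Dove): Jia prefers Hawk (0 > -1) — not an equilibrium.

none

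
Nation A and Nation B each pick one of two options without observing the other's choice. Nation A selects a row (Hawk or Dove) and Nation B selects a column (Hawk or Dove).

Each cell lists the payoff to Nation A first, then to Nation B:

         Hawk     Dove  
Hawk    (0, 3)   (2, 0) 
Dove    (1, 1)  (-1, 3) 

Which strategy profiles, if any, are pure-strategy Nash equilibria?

none

(Hawk, Hawk): Nation A prefers Dove (1 > 0) — not an equilibrium.
(Hawk, Dove): Nation B prefers Hawk (3 > 0) — not an equilibrium.
(Dove, Hawk): Nation B prefers Dove (3 > 1) — not an equilibrium.
(Dove, Dove): Nation A prefers Hawk (2 > -1) — not an equilibrium.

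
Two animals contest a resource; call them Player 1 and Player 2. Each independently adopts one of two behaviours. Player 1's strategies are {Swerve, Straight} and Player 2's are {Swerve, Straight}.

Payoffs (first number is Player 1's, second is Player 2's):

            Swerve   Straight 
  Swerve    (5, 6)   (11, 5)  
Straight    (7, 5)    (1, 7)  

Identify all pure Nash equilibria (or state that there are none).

none

(Swerve, Swerve): Player 1 prefers Straight (7 > 5) — not an equilibrium.
(Swerve, Straight): Player 2 prefers Swerve (6 > 5) — not an equilibrium.
(Straight, Swerve): Player 2 prefers Straight (7 > 5) — not an equilibrium.
(Straight, Straight): Player 1 prefers Swerve (11 > 1) — not an equilibrium.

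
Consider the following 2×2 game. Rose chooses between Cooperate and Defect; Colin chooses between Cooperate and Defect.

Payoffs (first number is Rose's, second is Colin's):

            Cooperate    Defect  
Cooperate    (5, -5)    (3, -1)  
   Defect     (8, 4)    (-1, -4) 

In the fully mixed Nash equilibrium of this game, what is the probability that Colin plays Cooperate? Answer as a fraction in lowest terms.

Let q be the probability that Colin plays Cooperate. In a completely mixed equilibrium, Rose must be indifferent between Cooperate and Defect.
Rose's expected payoff from Cooperate is 5q + 3(1−q); from Defect it is 8q − (1−q).
Setting these equal: 2q + 3 = 9q − 1, so q = 4/7.

4/7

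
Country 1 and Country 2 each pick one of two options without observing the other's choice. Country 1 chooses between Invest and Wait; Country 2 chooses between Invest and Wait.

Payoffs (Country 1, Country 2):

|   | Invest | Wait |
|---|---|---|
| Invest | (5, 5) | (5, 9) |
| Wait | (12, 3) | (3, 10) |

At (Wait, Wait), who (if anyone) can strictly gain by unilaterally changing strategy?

Country 1 at (Wait, Wait) earns 3; deviating to Invest yields 5 — a strict improvement.
Country 2 earns 10; deviating to Invest yields 3 — not better.
Only Country 1 has a strictly profitable deviation.

Country 1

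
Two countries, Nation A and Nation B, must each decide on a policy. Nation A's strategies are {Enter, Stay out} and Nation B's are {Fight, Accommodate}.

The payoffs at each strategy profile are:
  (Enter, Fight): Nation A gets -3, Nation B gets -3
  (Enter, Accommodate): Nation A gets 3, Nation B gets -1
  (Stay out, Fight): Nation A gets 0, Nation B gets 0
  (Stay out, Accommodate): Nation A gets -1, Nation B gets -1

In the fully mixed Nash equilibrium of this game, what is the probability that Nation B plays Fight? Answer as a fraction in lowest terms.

Let q be the probability that Nation B plays Fight. In a completely mixed equilibrium, Nation A must be indifferent between Enter and Stay out.
Nation A's expected payoff from Enter is −3q + 3(1−q); from Stay out it is −(1−q).
Setting these equal: −6q + 3 = q − 1, so q = 4/7.

4/7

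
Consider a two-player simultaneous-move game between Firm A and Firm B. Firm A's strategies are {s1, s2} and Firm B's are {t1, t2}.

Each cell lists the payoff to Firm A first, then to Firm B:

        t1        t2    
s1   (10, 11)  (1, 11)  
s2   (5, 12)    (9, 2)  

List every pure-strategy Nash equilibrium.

(s1, t1): Firm A gets 10 ≥ 5 from s2, and Firm B gets 11 ≥ 11 from t2 — Nash equilibrium.
(s1, t2): Firm A prefers s2 (9 > 1) — not an equilibrium.
(s2, t1): Firm A prefers s1 (10 > 5) — not an equilibrium.
(s2, t2): Firm B prefers t1 (12 > 2) — not an equilibrium.

(s1, t1)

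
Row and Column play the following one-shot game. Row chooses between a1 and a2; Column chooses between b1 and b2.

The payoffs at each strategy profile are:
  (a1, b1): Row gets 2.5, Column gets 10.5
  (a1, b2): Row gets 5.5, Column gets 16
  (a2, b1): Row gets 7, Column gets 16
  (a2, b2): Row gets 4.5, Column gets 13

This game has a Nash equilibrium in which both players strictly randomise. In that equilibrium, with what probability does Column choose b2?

9/11

Let c be the probability that Column plays b1. In a completely mixed equilibrium, Row must be indifferent between a1 and a2.
Row's expected payoff from a1 is 2.5c + 5.5(1−c); from a2 it is 7c + 4.5(1−c).
Setting these equal: −3c + 5.5 = 2.5c + 4.5, so c = 2/11.
Therefore Column plays b2 with probability 1 − 2/11 = 9/11.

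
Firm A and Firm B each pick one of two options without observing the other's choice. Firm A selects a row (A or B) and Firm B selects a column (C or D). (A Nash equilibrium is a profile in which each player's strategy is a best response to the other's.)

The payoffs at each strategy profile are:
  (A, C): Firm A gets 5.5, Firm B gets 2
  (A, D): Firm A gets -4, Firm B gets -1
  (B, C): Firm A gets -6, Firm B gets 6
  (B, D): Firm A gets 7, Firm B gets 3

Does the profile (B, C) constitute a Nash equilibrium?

At (B, C), Firm A earns -6; switching to A would give 5.5, so Firm A would deviate.
Firm B earns 6; switching to D would give 3, so Firm B has no profitable deviation.
Since at least one player can profitably deviate, this is not a Nash equilibrium.

No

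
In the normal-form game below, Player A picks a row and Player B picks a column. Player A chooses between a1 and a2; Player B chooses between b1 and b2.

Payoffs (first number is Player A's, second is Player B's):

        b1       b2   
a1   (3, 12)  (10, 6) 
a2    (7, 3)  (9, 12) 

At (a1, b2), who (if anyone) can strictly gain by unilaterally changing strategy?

Player B

Player A at (a1, b2) earns 10; deviating to a2 yields 9 — not better.
Player B earns 6; deviating to b1 yields 12 — a strict improvement.
Only Player B has a strictly profitable deviation.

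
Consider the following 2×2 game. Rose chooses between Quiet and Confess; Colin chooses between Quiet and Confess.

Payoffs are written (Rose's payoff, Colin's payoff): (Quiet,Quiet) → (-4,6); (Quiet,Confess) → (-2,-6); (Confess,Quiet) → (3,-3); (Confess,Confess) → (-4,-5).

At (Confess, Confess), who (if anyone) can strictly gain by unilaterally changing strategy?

Both

Rose at (Confess, Confess) earns -4; deviating to Quiet yields -2 — a strict improvement.
Colin earns -5; deviating to Quiet yields -3 — a strict improvement.
Both Rose and Colin have strictly profitable deviations.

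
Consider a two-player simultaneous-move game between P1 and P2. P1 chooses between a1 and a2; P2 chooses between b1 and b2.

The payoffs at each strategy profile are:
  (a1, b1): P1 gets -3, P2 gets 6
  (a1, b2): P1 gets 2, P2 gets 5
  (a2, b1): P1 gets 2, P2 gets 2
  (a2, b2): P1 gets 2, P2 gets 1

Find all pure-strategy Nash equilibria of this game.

(a2, b1)

(a1, b1): P1 prefers a2 (2 > -3) — not an equilibrium.
(a1, b2): P2 prefers b1 (6 > 5) — not an equilibrium.
(a2, b1): P1 gets 2 ≥ -3 from a1, and P2 gets 2 ≥ 1 from b2 — Nash equilibrium.
(a2, b2): P2 prefers b1 (2 > 1) — not an equilibrium.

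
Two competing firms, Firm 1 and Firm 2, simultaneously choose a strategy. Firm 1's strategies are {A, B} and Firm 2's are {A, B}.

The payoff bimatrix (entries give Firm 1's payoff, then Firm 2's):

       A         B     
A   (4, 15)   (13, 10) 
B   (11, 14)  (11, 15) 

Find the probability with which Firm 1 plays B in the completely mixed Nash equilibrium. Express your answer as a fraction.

5/6

Let x be the probability that Firm 1 plays A. In a completely mixed equilibrium, Firm 2 must be indifferent between A and B.
Firm 2's expected payoff from A is 15x + 14(1−x); from B it is 10x + 15(1−x).
Setting these equal: x + 14 = −5x + 15, so x = 1/6.
Therefore Firm 1 plays B with probability 1 − 1/6 = 5/6.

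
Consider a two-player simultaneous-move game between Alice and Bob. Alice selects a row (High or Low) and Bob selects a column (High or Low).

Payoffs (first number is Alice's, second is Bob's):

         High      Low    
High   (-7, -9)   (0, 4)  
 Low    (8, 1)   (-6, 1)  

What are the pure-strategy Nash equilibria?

(High, Low) and (Low, High)

(High, High): Alice prefers Low (8 > -7); Bob prefers Low (4 > -9) — not an equilibrium.
(High, Low): Alice gets 0 ≥ -6 from Low, and Bob gets 4 ≥ -9 from High — Nash equilibrium.
(Low, High): Alice gets 8 ≥ -7 from High, and Bob gets 1 ≥ 1 from Low — Nash equilibrium.
(Low, Low): Alice prefers High (0 > -6) — not an equilibrium.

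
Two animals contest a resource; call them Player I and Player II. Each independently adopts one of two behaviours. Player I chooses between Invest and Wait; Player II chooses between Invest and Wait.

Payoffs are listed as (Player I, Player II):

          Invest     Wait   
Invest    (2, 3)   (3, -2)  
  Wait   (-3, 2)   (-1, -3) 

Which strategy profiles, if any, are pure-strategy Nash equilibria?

(Invest, Invest): Player I gets 2 ≥ -3 from Wait, and Player II gets 3 ≥ -2 from Wait — Nash equilibrium.
(Invest, Wait): Player II prefers Invest (3 > -2) — not an equilibrium.
(Wait, Invest): Player I prefers Invest (2 > -3) — not an equilibrium.
(Wait, Wait): Player I prefers Invest (3 > -1); Player II prefers Invest (2 > -3) — not an equilibrium.

(Invest, Invest)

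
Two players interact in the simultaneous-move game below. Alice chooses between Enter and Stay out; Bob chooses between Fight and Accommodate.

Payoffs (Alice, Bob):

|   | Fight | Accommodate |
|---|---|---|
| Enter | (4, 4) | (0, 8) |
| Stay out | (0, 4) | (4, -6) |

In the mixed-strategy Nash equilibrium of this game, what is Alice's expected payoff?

2

First find q, the probability Bob plays Fight, from Alice's indifference between Enter and Stay out: 4q = 4(1−q), giving q = 1/2.
Since Alice is indifferent in equilibrium, Alice's expected payoff equals the payoff from either row against (1/2, 1/2). Using Enter: 4(1/2) = 2.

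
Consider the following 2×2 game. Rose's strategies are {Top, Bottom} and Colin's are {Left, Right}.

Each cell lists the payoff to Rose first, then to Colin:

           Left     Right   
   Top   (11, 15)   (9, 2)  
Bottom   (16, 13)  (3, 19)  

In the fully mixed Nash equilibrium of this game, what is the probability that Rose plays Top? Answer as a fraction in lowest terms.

6/19

Let r be the probability that Rose plays Top. In a completely mixed equilibrium, Colin must be indifferent between Left and Right.
Colin's expected payoff from Left is 15r + 13(1−r); from Right it is 2r + 19(1−r).
Setting these equal: 2r + 13 = −17r + 19, so r = 6/19.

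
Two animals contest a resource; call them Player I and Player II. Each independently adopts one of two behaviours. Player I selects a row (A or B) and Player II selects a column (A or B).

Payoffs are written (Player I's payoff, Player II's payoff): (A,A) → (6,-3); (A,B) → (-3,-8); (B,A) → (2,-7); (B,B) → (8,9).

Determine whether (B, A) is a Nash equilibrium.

No

At (B, A), Player I earns 2; switching to A would give 6, so Player I would deviate.
Player II earns -7; switching to B would give 9, so Player II would deviate.
Since at least one player can profitably deviate, this is not a Nash equilibrium.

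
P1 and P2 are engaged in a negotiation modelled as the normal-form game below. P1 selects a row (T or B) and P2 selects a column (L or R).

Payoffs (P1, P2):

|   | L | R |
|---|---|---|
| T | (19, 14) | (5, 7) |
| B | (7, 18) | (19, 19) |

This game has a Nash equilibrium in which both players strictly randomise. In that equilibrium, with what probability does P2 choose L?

7/13

Let y be the probability that P2 plays L. In a completely mixed equilibrium, P1 must be indifferent between T and B.
P1's expected payoff from T is 19y + 5(1−y); from B it is 7y + 19(1−y).
Setting these equal: 14y + 5 = −12y + 19, so y = 7/13.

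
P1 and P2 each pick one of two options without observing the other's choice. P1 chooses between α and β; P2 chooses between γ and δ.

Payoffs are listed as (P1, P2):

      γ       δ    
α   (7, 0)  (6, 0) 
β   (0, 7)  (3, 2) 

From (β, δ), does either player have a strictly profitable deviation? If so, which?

P1 at (β, δ) earns 3; deviating to α yields 6 — a strict improvement.
P2 earns 2; deviating to γ yields 7 — a strict improvement.
Both P1 and P2 have strictly profitable deviations.

Both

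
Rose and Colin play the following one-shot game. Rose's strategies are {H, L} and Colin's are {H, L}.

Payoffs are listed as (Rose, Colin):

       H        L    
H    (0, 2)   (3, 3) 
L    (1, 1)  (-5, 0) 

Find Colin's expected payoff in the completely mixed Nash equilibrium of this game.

3/2

First find x, the probability Rose plays H, from Colin's indifference between H and L: 2x + (1−x) = 3x, giving x = 1/2.
Since Colin is indifferent in equilibrium, Colin's expected payoff equals the payoff from either column against (1/2, 1/2). Using H: 2(1/2) + (1/2) = 3/2.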